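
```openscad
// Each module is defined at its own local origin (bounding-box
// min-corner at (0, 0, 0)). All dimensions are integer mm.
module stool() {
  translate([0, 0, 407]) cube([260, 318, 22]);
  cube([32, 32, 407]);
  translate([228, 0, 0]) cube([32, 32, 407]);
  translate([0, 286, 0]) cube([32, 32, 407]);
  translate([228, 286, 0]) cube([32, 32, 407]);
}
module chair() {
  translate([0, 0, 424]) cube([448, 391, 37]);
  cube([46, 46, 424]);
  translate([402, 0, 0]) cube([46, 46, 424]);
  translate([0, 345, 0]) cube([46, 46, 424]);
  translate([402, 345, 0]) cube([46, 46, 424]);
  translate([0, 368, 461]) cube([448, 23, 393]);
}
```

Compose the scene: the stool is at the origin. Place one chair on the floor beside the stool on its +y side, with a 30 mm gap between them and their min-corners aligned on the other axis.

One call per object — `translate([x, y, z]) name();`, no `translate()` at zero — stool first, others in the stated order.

stool();
translate([0, 348, 0]) chair();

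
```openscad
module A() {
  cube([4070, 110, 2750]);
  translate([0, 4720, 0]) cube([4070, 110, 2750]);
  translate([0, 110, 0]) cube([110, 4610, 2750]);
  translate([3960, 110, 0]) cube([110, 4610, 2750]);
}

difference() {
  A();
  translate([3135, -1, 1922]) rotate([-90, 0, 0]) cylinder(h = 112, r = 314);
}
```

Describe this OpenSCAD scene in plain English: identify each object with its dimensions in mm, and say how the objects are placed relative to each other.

A is a box-shaped house frame (walls only): outside footprint 4070×4830 mm, wall height 2750 mm, wall thickness 110 mm. The two y-facing walls run the full x-width; the two x-facing walls fit between the inner faces of the y-facing walls.

The house frame has a circular hole of radius 314 mm through its front wall, centred at (x = 3135, z = 1922).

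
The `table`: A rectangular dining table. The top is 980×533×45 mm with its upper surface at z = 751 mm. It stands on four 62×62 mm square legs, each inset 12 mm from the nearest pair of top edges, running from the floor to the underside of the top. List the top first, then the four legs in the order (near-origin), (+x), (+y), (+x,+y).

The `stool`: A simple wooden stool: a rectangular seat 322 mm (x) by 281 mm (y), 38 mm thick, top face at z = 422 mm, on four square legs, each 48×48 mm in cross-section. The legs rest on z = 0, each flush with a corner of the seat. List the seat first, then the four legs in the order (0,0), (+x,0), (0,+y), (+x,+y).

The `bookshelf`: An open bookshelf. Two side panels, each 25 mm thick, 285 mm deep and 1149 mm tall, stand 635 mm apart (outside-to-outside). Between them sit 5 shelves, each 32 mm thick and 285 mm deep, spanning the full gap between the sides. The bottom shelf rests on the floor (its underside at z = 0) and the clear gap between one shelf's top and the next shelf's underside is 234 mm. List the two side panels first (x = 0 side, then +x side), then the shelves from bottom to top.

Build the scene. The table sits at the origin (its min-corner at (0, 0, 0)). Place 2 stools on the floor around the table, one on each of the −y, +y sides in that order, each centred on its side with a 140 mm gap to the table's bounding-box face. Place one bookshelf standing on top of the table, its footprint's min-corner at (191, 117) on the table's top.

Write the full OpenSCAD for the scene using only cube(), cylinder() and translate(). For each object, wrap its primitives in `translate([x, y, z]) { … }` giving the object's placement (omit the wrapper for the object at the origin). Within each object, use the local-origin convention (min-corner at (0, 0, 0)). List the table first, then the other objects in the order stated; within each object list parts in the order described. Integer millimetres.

translate([0, 0, 706]) cube([980, 533, 45]);
translate([12, 12, 0]) cube([62, 62, 706]);
translate([906, 12, 0]) cube([62, 62, 706]);
translate([12, 459, 0]) cube([62, 62, 706]);
translate([906, 459, 0]) cube([62, 62, 706]);
translate([329, -421, 0]) {
  translate([0, 0, 384]) cube([322, 281, 38]);
  cube([48, 48, 384]);
  translate([274, 0, 0]) cube([48, 48, 384]);
  translate([0, 233, 0]) cube([48, 48, 384]);
  translate([274, 233, 0]) cube([48, 48, 384]);
}
translate([329, 673, 0]) {
  translate([0, 0, 384]) cube([322, 281, 38]);
  cube([48, 48, 384]);
  translate([274, 0, 0]) cube([48, 48, 384]);
  translate([0, 233, 0]) cube([48, 48, 384]);
  translate([274, 233, 0]) cube([48, 48, 384]);
}
translate([191, 117, 751]) {
  cube([25, 285, 1149]);
  translate([610, 0, 0]) cube([25, 285, 1149]);
  translate([25, 0, 0]) cube([585, 285, 32]);
  translate([25, 0, 266]) cube([585, 285, 32]);
  translate([25, 0, 532]) cube([585, 285, 32]);
  translate([25, 0, 798]) cube([585, 285, 32]);
  translate([25, 0, 1064]) cube([585, 285, 32]);
}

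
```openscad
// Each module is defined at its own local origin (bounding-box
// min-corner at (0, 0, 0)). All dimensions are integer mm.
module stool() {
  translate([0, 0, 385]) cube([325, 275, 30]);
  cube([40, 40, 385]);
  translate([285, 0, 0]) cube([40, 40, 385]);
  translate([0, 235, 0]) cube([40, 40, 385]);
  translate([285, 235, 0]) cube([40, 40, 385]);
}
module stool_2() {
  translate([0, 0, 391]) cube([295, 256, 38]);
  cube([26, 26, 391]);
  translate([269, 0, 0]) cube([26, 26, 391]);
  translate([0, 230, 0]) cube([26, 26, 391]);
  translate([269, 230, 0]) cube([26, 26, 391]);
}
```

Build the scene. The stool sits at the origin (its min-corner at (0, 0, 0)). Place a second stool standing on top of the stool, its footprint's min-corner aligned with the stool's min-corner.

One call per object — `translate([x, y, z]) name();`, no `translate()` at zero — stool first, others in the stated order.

stool();
translate([0, 0, 415]) stool_2();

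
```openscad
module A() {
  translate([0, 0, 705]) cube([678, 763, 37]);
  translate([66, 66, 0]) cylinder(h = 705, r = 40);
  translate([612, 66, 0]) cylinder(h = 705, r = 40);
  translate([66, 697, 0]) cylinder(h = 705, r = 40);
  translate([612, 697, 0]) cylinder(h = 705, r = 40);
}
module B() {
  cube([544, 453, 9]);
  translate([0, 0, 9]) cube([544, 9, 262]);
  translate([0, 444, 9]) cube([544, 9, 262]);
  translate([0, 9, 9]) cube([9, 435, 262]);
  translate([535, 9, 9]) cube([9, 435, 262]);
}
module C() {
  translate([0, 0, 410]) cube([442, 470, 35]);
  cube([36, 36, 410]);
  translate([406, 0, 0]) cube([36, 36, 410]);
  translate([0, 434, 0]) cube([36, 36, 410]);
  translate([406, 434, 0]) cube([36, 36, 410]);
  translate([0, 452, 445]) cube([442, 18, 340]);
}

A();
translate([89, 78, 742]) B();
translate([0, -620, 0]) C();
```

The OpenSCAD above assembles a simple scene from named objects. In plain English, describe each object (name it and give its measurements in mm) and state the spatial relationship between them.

A is a rectangular dining table. The top is 678×763×37 mm with its upper surface at z = 742 mm. It stands on four round legs of 80 mm diameter, each leg's bounding box inset 26 mm from the nearest pair of top edges, running from the floor to the underside of the top.

B is an open-topped rectangular box: outside dimensions 544×453×271 mm, with a uniform wall and base thickness of 9 mm. The base is a full 544×453 slab on the floor; four walls sit on top of the base. The front and back walls (the −y and +y sides) span the full width; the two side walls fit between them.

C is a chair: 442×470 mm seat, 35 mm thick, top at z = 445 mm, on four 36 mm square corner legs flush with the seat edges. A 18 mm thick backrest slab spans the full seat width, extending 340 mm above the seat top, its back face flush with the seat's +y edge.

The open box is on top of the table. The chair is on the floor beside the table on its −y side.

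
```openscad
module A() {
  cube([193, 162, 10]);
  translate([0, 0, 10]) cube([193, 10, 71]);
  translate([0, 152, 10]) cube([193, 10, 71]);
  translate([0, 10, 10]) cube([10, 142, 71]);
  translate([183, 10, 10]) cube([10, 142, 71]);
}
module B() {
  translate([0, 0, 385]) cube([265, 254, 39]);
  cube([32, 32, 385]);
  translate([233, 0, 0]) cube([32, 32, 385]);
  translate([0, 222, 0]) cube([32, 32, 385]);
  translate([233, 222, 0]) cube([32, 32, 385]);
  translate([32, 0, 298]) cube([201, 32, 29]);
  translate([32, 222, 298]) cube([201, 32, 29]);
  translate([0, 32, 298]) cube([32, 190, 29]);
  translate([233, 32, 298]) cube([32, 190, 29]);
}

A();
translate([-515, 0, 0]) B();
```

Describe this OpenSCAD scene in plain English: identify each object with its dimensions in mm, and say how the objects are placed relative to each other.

A is an open-topped rectangular box: outside dimensions 193×162×81 mm, with a uniform wall and base thickness of 10 mm. The base is a full 193×162 slab on the floor; four walls sit on top of the base. The front and back walls (the −y and +y sides) span the full width; the two side walls fit between them.

B is a four-legged stool. The seat is 265×254 mm, 39 mm thick, top at z = 424 mm. It stands on four square legs, each 32×32 mm in cross-section, from z = 0 to the seat underside, each flush with a corner of the seat. Four stretchers, 32 mm wide and 29 mm tall, connect adjacent legs with their undersides at z = 298 mm, each running between the inner faces of the legs it joins and aligned with the legs' outer faces on the other axis.

The stool is on the floor beside the open box on its −x side.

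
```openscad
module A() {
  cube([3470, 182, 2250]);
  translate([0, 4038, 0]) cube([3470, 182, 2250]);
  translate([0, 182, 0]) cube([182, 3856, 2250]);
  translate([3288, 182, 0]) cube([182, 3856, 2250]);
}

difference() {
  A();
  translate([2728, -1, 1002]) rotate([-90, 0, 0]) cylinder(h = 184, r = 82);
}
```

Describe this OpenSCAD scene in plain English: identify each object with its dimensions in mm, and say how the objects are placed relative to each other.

A is the wall frame of a small rectangular building: four walls, each 2250 mm tall and 182 mm thick, enclosing a footprint 3470 mm (x) by 4220 mm (y) outside-to-outside, with no floor or roof. The front and back walls (the −y and +y sides) span the full width; the two side walls fit between them.

The house frame has a circular hole of radius 82 mm through its front wall, centred at (x = 2728, z = 1002).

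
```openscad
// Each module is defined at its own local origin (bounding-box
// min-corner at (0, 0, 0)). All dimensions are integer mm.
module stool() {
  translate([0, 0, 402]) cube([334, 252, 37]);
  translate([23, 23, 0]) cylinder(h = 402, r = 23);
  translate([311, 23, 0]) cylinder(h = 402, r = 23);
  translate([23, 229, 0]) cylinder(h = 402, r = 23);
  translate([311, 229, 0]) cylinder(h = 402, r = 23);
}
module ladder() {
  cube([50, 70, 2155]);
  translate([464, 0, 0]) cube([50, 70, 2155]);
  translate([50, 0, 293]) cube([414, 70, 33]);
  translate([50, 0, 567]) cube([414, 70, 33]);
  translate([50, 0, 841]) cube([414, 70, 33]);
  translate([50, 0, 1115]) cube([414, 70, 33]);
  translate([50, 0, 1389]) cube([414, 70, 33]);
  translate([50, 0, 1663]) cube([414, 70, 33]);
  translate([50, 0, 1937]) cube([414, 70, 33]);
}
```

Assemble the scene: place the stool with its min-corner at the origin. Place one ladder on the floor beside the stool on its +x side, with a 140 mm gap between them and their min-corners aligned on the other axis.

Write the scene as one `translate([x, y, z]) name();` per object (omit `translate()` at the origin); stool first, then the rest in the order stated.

stool();
translate([474, 0, 0]) ladder();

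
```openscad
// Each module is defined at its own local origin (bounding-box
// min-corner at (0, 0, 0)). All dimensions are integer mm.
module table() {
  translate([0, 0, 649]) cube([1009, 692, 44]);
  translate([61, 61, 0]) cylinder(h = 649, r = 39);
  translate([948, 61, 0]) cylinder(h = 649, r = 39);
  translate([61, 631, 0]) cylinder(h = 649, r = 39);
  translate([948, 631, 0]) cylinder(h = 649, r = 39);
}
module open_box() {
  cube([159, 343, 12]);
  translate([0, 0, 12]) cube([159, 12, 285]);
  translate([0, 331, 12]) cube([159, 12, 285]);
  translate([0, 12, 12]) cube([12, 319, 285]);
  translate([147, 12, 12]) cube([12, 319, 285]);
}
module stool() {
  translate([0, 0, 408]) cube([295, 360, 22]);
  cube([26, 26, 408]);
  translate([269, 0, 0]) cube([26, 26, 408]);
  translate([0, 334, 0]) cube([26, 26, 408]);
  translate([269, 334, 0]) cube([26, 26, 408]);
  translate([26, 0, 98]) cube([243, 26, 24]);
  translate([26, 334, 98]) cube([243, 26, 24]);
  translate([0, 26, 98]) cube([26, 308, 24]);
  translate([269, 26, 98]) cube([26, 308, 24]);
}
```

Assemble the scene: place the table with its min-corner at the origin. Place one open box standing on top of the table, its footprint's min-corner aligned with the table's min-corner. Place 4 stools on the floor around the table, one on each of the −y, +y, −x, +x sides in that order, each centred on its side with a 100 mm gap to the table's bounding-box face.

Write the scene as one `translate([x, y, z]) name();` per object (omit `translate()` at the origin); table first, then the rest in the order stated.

table();
translate([0, 0, 693]) open_box();
translate([357, -460, 0]) stool();
translate([357, 792, 0]) stool();
translate([-395, 166, 0]) stool();
translate([1109, 166, 0]) stool();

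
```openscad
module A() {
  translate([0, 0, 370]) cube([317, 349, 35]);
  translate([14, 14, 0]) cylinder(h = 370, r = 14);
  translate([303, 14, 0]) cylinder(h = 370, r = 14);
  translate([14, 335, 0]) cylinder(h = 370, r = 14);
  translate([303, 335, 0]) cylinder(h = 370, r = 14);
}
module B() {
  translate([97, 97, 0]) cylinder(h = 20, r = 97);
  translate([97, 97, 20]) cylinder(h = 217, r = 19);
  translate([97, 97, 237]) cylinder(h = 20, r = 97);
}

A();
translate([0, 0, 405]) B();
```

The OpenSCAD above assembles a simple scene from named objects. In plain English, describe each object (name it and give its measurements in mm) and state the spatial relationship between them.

A is a four-legged stool. The seat is a 317×349×35 mm slab whose top surface is at z = 405 mm; four round legs, each 28 mm in diameter, run from the floor (z = 0) to the underside of the seat, each leg's axis is inset half a diameter from the nearest pair of seat edges (so the leg's bounding box is flush with the corner).

B is a spool: two coaxial disc flanges of radius 97 mm and thickness 20 mm, joined by a core cylinder of radius 19 mm and height 217 mm. The lower flange rests on z = 0 and the three cylinders share a vertical axis.

The spool is on top of the stool.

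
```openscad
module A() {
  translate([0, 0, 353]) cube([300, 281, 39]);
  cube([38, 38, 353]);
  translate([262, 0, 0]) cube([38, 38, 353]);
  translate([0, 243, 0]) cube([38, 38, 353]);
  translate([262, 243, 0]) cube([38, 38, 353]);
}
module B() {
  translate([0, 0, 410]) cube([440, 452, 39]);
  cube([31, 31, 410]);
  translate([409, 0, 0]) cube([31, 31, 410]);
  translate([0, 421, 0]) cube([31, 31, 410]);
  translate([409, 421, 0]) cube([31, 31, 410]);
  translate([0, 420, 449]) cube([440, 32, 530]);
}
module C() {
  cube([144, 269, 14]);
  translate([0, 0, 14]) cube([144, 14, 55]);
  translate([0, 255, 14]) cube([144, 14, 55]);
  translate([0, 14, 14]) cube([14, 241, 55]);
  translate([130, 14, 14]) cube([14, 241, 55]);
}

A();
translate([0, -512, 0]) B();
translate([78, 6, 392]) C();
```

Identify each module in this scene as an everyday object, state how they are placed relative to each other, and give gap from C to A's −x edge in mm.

A is a stool. B is a chair. C is an open box. The chair is on the floor beside the stool on its −y side. The open box is on top of the stool, centred. The gap from the open box to the stool's −x edge is 78 mm.

The open box's min-x is at 78; the stool's min-x is 0; gap = 78 mm.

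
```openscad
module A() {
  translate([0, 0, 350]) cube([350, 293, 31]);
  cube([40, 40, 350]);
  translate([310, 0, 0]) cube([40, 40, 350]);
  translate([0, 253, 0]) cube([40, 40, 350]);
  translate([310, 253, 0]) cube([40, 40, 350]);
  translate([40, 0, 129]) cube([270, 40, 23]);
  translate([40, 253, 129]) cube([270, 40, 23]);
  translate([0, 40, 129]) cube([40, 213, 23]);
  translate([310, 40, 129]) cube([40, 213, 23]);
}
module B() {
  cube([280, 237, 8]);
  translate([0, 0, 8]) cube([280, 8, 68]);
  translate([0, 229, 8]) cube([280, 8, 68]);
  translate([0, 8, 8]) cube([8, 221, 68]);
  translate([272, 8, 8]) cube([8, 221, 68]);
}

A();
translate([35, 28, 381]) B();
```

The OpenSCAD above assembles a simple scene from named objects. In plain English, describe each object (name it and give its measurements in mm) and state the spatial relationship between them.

A is a four-legged stool. The seat is 350×293 mm, 31 mm thick, top at z = 381 mm. It stands on four square legs, each 40×40 mm in cross-section, from z = 0 to the seat underside, each flush with a corner of the seat. Four stretchers, 40 mm wide and 23 mm tall, connect adjacent legs with their undersides at z = 129 mm, each running between the inner faces of the legs it joins and aligned with the legs' outer faces on the other axis.

B is an open-topped rectangular box: outside dimensions 280×237×76 mm, with a uniform wall and base thickness of 8 mm. The base is a full 280×237 slab on the floor; four walls sit on top of the base. The front and back walls (the −y and +y sides) span the full width; the two side walls fit between them.

The open box is on top of the stool, centred.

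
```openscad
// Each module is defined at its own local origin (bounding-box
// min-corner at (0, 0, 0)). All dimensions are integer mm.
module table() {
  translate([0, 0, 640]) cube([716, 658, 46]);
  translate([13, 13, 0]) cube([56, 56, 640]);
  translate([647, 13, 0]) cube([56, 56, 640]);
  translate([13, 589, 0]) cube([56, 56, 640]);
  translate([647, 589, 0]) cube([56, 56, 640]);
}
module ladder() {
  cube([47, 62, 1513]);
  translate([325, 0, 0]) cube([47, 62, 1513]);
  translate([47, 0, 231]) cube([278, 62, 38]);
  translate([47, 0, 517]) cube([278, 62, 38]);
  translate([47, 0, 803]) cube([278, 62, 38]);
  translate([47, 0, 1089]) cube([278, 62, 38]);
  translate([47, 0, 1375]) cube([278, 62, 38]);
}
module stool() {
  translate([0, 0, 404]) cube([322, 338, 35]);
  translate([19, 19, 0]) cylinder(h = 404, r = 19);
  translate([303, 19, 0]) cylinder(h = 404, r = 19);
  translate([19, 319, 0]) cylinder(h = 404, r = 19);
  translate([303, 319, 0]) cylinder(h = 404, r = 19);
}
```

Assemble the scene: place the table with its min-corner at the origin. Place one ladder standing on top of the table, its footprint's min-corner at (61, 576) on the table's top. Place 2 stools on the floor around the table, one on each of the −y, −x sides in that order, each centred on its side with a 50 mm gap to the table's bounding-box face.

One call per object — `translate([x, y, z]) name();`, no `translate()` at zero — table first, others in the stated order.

table();
translate([61, 576, 686]) ladder();
translate([197, -388, 0]) stool();
translate([-372, 160, 0]) stool();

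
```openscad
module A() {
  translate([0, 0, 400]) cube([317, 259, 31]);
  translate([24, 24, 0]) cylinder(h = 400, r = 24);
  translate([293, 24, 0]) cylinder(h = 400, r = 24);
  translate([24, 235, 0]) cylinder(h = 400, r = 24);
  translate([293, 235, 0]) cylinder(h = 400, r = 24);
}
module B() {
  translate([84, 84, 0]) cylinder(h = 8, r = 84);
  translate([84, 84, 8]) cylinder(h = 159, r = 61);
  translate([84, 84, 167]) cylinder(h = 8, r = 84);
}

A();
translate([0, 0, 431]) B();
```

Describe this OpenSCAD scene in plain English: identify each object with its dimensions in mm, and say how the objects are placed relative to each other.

A is a four-legged stool. The seat is a 317×259×31 mm slab whose top surface is at z = 431 mm; four round legs, each 48 mm in diameter, run from the floor (z = 0) to the underside of the seat, each leg's axis is inset half a diameter from the nearest pair of seat edges (so the leg's bounding box is flush with the corner).

B is a spool: two coaxial disc flanges of radius 84 mm and thickness 8 mm, joined by a core cylinder of radius 61 mm and height 159 mm. The lower flange rests on z = 0 and the three cylinders share a vertical axis.

The spool is on top of the stool.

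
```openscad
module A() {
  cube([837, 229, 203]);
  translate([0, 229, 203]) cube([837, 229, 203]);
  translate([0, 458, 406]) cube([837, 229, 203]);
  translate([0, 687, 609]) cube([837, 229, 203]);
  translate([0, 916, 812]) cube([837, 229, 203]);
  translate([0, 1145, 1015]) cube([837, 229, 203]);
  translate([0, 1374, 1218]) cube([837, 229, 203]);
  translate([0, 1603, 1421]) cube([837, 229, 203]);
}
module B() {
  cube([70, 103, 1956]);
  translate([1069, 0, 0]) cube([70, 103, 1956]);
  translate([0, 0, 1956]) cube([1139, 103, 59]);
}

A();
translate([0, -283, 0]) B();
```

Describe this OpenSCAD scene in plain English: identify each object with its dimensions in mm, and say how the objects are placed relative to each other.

A is a straight staircase of 8 solid steps. Each step is 837 mm wide (x), 229 mm deep (y, the going) and 203 mm tall (the rise). The first step rests on the floor; each subsequent step sits one going further in +y and one rise higher in +z, directly behind and above the previous step with no overlap.

B is a door frame. The clear opening is 999 mm wide and 1956 mm high. Two 70 mm wide jambs, 103 mm deep, stand either side of the opening from the floor to the top of the opening. A 59 mm thick head sits across the top of both jambs, spanning the full outside width of the frame.

The door frame is on the floor beside the staircase on its −y side.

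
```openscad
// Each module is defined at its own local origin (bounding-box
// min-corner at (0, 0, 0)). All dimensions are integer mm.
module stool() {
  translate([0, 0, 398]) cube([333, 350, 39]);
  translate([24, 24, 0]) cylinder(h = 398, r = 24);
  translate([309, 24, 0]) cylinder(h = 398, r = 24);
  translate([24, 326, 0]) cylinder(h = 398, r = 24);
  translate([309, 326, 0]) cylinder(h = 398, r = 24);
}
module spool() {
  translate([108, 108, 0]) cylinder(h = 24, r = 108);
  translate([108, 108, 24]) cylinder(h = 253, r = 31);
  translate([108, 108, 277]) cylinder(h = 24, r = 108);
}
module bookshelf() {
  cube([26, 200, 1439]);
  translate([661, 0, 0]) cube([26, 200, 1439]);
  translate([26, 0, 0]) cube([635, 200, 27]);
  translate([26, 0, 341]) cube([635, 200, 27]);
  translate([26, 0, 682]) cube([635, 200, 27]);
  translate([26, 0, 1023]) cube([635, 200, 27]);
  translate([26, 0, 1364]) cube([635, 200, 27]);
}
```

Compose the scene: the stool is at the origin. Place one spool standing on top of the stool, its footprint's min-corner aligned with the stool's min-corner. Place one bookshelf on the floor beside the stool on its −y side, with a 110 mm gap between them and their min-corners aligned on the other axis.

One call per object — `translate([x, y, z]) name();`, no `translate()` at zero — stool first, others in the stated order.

stool();
translate([0, 0, 437]) spool();
translate([0, -310, 0]) bookshelf();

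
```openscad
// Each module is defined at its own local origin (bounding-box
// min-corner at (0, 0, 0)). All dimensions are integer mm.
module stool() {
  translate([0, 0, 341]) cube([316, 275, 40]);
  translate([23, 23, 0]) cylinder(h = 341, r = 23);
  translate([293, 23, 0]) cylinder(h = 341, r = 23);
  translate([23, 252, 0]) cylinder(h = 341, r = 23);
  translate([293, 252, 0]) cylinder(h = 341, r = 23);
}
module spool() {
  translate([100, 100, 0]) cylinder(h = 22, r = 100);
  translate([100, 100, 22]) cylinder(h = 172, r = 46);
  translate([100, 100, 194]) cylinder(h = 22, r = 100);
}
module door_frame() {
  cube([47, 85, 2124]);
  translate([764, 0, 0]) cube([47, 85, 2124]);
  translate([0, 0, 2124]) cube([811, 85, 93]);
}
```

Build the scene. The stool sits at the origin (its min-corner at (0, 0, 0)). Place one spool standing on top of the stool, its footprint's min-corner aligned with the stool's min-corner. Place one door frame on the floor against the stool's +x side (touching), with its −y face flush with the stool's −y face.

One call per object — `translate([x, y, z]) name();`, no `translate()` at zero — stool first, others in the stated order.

stool();
translate([0, 0, 381]) spool();
translate([316, 0, 0]) door_frame();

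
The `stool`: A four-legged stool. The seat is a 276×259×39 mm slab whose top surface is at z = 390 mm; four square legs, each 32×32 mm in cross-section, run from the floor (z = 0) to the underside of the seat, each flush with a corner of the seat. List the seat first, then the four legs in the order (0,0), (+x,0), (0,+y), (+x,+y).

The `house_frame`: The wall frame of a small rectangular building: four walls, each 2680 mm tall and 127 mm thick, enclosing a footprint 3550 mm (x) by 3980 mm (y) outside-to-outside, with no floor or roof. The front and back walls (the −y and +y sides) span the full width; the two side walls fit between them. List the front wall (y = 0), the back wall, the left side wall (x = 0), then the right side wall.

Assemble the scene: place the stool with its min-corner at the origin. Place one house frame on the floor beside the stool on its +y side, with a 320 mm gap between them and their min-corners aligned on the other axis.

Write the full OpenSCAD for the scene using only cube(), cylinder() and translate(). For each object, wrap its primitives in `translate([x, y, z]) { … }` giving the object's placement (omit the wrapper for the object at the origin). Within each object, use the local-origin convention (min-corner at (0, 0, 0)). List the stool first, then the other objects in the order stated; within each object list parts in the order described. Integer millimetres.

translate([0, 0, 351]) cube([276, 259, 39]);
cube([32, 32, 351]);
translate([244, 0, 0]) cube([32, 32, 351]);
translate([0, 227, 0]) cube([32, 32, 351]);
translate([244, 227, 0]) cube([32, 32, 351]);
translate([0, 579, 0]) {
  cube([3550, 127, 2680]);
  translate([0, 3853, 0]) cube([3550, 127, 2680]);
  translate([0, 127, 0]) cube([127, 3726, 2680]);
  translate([3423, 127, 0]) cube([127, 3726, 2680]);
}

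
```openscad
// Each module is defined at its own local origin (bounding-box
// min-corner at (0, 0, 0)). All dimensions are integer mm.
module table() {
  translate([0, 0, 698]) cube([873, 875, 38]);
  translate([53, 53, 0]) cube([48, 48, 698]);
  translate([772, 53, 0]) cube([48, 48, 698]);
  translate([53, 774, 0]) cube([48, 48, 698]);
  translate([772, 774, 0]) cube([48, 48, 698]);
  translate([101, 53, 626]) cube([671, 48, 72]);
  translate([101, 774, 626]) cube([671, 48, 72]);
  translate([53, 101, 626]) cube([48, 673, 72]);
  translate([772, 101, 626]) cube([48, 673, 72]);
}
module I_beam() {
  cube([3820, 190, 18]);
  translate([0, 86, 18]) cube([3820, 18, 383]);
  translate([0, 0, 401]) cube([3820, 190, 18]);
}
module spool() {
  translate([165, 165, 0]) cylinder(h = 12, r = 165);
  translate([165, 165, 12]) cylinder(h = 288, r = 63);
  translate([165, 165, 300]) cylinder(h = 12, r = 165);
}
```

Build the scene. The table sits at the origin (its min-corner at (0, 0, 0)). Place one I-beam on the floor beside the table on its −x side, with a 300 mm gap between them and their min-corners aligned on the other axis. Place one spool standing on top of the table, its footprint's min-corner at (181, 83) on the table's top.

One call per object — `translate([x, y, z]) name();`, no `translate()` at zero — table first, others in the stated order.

table();
translate([-4120, 0, 0]) I_beam();
translate([181, 83, 736]) spool();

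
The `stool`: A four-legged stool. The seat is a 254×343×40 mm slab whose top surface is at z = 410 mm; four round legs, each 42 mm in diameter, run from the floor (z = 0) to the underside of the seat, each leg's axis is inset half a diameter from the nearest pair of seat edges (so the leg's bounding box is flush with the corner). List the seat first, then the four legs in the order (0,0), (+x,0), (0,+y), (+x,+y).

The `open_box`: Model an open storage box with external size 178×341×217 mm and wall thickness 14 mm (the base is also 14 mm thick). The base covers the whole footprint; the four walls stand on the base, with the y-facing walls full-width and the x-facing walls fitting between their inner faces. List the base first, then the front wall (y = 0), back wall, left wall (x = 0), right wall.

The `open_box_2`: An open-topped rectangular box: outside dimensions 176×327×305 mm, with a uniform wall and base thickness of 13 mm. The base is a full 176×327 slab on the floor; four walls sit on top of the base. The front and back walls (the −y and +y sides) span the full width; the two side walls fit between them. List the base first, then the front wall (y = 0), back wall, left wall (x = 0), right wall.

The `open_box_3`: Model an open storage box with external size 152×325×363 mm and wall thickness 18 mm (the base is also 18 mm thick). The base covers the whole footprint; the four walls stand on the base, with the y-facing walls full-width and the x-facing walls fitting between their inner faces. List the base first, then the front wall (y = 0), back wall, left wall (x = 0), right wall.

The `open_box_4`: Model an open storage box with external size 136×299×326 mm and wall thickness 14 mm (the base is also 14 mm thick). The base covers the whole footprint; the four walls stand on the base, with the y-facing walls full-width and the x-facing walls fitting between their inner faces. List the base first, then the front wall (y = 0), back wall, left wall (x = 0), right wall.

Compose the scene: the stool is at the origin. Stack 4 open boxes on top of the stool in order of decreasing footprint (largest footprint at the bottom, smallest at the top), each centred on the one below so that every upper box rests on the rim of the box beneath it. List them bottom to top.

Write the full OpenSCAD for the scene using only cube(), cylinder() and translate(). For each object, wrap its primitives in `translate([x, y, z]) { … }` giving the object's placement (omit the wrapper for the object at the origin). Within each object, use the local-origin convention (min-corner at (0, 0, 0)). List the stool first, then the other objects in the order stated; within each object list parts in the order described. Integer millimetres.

translate([0, 0, 370]) cube([254, 343, 40]);
translate([21, 21, 0]) cylinder(h = 370, r = 21);
translate([233, 21, 0]) cylinder(h = 370, r = 21);
translate([21, 322, 0]) cylinder(h = 370, r = 21);
translate([233, 322, 0]) cylinder(h = 370, r = 21);
translate([38, 1, 410]) {
  cube([178, 341, 14]);
  translate([0, 0, 14]) cube([178, 14, 203]);
  translate([0, 327, 14]) cube([178, 14, 203]);
  translate([0, 14, 14]) cube([14, 313, 203]);
  translate([164, 14, 14]) cube([14, 313, 203]);
}
translate([39, 8, 627]) {
  cube([176, 327, 13]);
  translate([0, 0, 13]) cube([176, 13, 292]);
  translate([0, 314, 13]) cube([176, 13, 292]);
  translate([0, 13, 13]) cube([13, 301, 292]);
  translate([163, 13, 13]) cube([13, 301, 292]);
}
translate([51, 9, 932]) {
  cube([152, 325, 18]);
  translate([0, 0, 18]) cube([152, 18, 345]);
  translate([0, 307, 18]) cube([152, 18, 345]);
  translate([0, 18, 18]) cube([18, 289, 345]);
  translate([134, 18, 18]) cube([18, 289, 345]);
}
translate([59, 22, 1295]) {
  cube([136, 299, 14]);
  translate([0, 0, 14]) cube([136, 14, 312]);
  translate([0, 285, 14]) cube([136, 14, 312]);
  translate([0, 14, 14]) cube([14, 271, 312]);
  translate([122, 14, 14]) cube([14, 271, 312]);
}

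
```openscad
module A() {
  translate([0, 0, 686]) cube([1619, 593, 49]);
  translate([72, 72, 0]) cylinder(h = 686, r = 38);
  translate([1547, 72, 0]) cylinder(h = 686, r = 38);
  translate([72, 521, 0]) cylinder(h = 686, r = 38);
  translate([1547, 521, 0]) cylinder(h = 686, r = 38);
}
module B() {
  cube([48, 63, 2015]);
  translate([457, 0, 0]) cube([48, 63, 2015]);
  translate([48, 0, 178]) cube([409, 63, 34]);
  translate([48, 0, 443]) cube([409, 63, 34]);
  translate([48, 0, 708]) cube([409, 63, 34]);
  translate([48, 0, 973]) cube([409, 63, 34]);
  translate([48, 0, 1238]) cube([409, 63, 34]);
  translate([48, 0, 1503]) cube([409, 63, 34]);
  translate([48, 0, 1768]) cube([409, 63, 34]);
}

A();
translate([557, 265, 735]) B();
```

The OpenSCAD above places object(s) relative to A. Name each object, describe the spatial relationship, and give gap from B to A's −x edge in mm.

A is a table. B is a ladder. The ladder is on top of the table, centred. The gap from the ladder to the table's −x edge is 557 mm.

The ladder's min-x is at 557; the table's min-x is 0; gap = 557 mm.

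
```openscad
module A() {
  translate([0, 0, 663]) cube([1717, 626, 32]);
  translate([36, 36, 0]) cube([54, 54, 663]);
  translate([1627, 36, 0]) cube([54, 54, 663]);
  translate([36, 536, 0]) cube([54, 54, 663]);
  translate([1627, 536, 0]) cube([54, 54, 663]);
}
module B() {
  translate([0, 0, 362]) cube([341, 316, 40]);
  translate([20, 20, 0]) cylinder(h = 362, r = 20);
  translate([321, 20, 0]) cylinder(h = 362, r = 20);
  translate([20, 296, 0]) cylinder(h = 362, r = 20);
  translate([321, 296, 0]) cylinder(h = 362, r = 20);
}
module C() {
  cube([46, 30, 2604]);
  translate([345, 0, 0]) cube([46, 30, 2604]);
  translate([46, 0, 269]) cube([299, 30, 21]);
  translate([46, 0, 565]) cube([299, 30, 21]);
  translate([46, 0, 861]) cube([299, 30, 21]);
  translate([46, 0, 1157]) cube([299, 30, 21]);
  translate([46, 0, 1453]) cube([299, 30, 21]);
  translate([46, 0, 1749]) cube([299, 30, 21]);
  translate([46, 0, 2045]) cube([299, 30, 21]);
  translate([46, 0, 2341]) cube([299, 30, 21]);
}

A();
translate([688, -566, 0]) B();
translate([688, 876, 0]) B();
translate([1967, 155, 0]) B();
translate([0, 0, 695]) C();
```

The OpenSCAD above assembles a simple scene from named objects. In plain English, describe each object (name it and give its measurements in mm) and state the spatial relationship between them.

A is a rectangular dining table. The top is 1717×626×32 mm with its upper surface at z = 695 mm. It stands on four 54×54 mm square legs, each inset 36 mm from the nearest pair of top edges, running from the floor to the underside of the top.

B is a simple wooden stool: a rectangular seat 341 mm (x) by 316 mm (y), 40 mm thick, top face at z = 402 mm, on four round legs, each 40 mm in diameter. The legs rest on z = 0, each leg's axis is inset half a diameter from the nearest pair of seat edges (so the leg's bounding box is flush with the corner).

C is a wooden ladder with two side rails of 46×30 mm section and 2604 mm height, set 391 mm apart overall. Between them run 8 rectangular rungs (30 mm deep, 21 mm thick), front faces flush with the rails' −y face. The bottom of the first rung is 269 mm above the floor and each subsequent rung is 296 mm higher than the one below.

Three stools sit around the table at the −y, +y, +x sides. The ladder is on top of the table.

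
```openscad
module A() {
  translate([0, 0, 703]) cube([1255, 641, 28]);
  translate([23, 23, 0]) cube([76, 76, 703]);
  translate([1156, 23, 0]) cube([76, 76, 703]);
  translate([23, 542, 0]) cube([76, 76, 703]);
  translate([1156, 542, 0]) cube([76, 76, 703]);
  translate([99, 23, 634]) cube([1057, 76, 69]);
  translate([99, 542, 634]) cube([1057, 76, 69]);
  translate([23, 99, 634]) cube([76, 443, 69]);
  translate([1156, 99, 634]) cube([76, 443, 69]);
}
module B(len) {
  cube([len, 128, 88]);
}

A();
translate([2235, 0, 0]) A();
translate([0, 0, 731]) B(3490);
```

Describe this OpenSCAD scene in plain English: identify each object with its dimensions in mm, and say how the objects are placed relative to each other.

A is a table with a 1255×641 mm rectangular top, 28 mm thick, top surface at z = 731 mm, supported by four 76×76 mm square legs, each inset 23 mm from the nearest pair of top edges, running from the floor. Four apron rails, 76 mm thick and 69 mm tall, run between adjacent legs with their top edges flush with the underside of the top and their outer faces flush with the legs' outer faces.

B is a rectangular beam 3490 mm long (x), 128 mm deep (y), 88 mm thick (z).

The beam spans the tops of two tables placed 980 mm apart, resting at z = 731 mm.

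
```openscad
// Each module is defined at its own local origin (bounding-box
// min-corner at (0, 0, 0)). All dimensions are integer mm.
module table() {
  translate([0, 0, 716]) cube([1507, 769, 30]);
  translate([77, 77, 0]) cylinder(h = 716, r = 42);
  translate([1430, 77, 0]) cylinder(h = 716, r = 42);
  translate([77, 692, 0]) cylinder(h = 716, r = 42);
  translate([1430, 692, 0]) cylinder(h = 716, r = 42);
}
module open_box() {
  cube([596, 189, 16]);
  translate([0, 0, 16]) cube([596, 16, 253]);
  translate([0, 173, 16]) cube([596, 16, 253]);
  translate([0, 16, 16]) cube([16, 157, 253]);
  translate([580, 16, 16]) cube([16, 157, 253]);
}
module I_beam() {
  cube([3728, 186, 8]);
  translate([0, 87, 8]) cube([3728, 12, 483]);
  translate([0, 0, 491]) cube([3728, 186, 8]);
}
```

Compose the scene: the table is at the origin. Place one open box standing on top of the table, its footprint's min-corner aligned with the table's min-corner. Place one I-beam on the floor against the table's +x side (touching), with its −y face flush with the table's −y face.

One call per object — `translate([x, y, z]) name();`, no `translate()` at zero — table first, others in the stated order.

table();
translate([0, 0, 746]) open_box();
translate([1507, 0, 0]) I_beam();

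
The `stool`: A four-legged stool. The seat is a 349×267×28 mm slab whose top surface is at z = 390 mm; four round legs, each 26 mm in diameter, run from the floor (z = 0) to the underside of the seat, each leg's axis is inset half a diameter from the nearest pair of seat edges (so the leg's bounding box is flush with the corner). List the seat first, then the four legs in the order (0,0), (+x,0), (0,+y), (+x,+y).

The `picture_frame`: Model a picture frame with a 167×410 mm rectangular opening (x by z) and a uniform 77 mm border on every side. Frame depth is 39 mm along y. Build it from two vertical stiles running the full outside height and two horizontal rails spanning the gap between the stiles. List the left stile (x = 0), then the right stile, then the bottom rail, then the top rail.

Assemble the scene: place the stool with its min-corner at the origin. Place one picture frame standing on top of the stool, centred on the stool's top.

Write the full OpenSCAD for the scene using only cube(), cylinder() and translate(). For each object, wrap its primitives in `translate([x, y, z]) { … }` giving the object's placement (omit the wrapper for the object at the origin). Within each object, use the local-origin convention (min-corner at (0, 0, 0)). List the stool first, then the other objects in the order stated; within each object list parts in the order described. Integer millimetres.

translate([0, 0, 362]) cube([349, 267, 28]);
translate([13, 13, 0]) cylinder(h = 362, r = 13);
translate([336, 13, 0]) cylinder(h = 362, r = 13);
translate([13, 254, 0]) cylinder(h = 362, r = 13);
translate([336, 254, 0]) cylinder(h = 362, r = 13);
translate([14, 114, 390]) {
  cube([77, 39, 564]);
  translate([244, 0, 0]) cube([77, 39, 564]);
  translate([77, 0, 0]) cube([167, 39, 77]);
  translate([77, 0, 487]) cube([167, 39, 77]);
}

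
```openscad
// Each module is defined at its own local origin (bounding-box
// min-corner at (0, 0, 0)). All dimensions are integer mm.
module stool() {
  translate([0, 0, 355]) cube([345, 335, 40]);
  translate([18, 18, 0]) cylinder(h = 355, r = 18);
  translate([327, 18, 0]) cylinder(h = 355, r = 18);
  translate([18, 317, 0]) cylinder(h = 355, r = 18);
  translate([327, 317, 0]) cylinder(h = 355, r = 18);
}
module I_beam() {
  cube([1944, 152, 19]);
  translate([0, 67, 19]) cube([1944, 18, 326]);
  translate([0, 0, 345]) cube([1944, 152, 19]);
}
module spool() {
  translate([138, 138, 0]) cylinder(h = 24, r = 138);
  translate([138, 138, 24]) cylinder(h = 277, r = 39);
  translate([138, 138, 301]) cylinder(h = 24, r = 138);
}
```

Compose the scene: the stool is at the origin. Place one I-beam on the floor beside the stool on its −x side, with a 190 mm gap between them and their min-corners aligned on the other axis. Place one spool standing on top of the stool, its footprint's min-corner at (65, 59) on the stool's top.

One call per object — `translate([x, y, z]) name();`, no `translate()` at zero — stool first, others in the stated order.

stool();
translate([-2134, 0, 0]) I_beam();
translate([65, 59, 395]) spool();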